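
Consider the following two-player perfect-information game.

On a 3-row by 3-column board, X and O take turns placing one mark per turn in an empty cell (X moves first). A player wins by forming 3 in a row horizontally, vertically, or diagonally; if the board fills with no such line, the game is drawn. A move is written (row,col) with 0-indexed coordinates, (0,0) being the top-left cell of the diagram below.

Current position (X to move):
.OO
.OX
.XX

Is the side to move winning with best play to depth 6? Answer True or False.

X winning at [.OO/.OX/.XX]: True

[.OO/.OX/.XX] X move#1: (0,0):-1/XOO/.OX/.XX, (1,0):-1/.OO/XOX/.XX, (2,0):+1/.OO/.OX/XXX*
[.OO/.OX/XXX] end (terminal -1, O#2); searched .OO/.OX/.XX to 6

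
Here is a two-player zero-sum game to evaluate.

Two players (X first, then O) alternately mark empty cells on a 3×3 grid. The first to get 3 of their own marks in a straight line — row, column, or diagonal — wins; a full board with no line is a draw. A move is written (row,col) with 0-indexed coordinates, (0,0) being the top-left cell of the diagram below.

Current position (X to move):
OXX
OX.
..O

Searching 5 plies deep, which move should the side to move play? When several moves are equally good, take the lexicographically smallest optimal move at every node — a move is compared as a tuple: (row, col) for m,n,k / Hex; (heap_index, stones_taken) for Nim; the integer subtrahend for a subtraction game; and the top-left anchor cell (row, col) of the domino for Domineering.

[OXX/OX./..O] X move#1: (1,2):-1/OXX/OXX/..O, (2,0):+1/OXX/OX./X.O*, (2,1):+1/OXX/OX./.XO
[OXX/OX./X.O] end (terminal -1, O#2); searched OXX/OX./..O to 5

X's best at [OXX/OX./..O]: (2,0)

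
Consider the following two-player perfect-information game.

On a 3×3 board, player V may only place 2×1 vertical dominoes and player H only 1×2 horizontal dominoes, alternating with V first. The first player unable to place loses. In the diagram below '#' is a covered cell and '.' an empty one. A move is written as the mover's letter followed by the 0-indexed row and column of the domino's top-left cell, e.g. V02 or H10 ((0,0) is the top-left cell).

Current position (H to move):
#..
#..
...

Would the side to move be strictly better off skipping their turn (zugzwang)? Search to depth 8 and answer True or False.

ply 1, H at #../#../... | H01=-1→###/#../...; H11=+1→#../###/...*; H20=-1→#../#../##.; H21=-1→#../#../.##
ply 2: #../###/... is terminal -1 (V); from #../#../... depth 8
suppose H passes — search the same position with V to move:
pass> ply 1, V at #../#../... | V01=+1→##./##./...*; V02=+1→#.#/#.#/...; V11=+1→#../##./.#.; V12=+1→#../#.#/..#
pass> ply 2, H at ##./##./... | H20=-1→##./##./##.*; H21=-1→##./##./.##
pass> ply 3, V at ##./##./##. | V02=+1→###/###/##.*; V12=+1→##./###/###
pass> ply 4: ###/###/##. is terminal -1 (H); from #../#../... depth 8
for H: play +1, pass -1

zugzwang(#../#../..., H) = False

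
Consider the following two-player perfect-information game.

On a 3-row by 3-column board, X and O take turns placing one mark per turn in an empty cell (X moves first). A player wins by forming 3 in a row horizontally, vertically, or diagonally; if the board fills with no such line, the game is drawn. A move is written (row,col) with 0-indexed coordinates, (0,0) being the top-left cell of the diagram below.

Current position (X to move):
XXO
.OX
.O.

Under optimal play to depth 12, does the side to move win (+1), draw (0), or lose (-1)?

value(XXO/.OX/.O., X) = 0

[XXO/.OX/.O.] X move#1: (1,0):-1/XXO/XOX/.O., (2,0):+0/XXO/.OX/XO.*, (2,2):-1/XXO/.OX/.OX
[XXO/.OX/XO.] O move#2: (1,0):+0/XXO/OOX/XO.*, (2,2):-1/XXO/.OX/XOO
[XXO/OOX/XO.] X move#3: (2,2):+0/XXO/OOX/XOX*
[XXO/OOX/XOX] end (terminal +0, O#4); searched XXO/.OX/.O. to 12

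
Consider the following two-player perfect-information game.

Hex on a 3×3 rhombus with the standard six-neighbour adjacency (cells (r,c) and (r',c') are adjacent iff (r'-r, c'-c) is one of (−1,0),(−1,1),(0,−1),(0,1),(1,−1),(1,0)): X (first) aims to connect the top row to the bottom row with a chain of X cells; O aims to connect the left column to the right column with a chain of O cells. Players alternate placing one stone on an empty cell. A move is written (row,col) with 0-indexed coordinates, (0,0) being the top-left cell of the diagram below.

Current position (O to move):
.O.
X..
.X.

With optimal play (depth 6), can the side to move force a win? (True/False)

ply 1, O at .O./X../.X. | (0,0)=-1→OO./X../.X.; (0,2)=-1→.OO/X../.X.; (1,1)=+1→.O./XO./.X.*; (1,2)=-1→.O./X.O/.X.; (2,0)=-1→.O./X../OX.; (2,2)=-1→.O./X../.XO
ply 2, X at .O./XO./.X. | (0,0)=-1→XO./XO./.X.*; (0,2)=-1→.OX/XO./.X.; (1,2)=-1→.O./XOX/.X.; (2,0)=-1→.O./XO./XX.; (2,2)=-1→.O./XO./.XX
ply 3, O at XO./XO./.X. | (0,2)=-1→XOO/XO./.X.; (1,2)=-1→XO./XOO/.X.; (2,0)=+1→XO./XO./OX.*; (2,2)=-1→XO./XO./.XO
ply 4, X at XO./XO./OX. | (0,2)=-1→XOX/XO./OX.*; (1,2)=-1→XO./XOX/OX.; (2,2)=-1→XO./XO./OXX
ply 5, O at XOX/XO./OX. | (1,2)=+1→XOX/XOO/OX.*; (2,2)=-1→XOX/XO./OXO
ply 6: XOX/XOO/OX. is terminal -1 (X); from .O./X../.X. depth 6

O winning at [.O./X../.X.]: True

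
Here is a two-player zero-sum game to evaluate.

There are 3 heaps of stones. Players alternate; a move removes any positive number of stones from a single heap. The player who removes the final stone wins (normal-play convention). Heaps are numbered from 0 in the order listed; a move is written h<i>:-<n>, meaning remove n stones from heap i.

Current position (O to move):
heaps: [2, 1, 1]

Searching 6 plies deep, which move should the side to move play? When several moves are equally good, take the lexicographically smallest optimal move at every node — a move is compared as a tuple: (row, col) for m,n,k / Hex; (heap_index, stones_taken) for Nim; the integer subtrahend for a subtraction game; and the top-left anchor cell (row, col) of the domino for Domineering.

ply 1, O at (2,1,1) | h0:-1=-1→(1,1,1); h0:-2=+1→(0,1,1)*; h1:-1=-1→(2,0,1); h2:-1=-1→(2,1,0)
ply 2, X at (0,1,1) | h1:-1=-1→(0,0,1)*; h2:-1=-1→(0,1,0)
ply 3, O at (0,0,1) | h2:-1=+1→(0,0,0)*
ply 4: (0,0,0) is terminal -1 (X); from (2,1,1) depth 6

O's best at [(2,1,1)]: h0:-2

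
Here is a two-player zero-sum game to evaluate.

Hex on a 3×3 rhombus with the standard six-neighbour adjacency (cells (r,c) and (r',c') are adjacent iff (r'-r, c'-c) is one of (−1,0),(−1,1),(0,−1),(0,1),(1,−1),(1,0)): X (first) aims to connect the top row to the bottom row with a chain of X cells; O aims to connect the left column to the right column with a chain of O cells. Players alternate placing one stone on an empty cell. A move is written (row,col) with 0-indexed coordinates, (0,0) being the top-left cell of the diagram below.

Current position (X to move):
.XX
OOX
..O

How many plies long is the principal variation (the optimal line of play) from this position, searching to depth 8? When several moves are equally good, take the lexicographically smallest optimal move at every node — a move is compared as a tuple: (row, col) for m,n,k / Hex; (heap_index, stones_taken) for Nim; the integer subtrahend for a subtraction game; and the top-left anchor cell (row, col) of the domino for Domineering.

PV length from [.XX/OOX/..O]: 1 ply

ply 1, X at .XX/OOX/..O | (0,0)=-1→XXX/OOX/..O; (2,0)=-1→.XX/OOX/X.O; (2,1)=+1→.XX/OOX/.XO*
ply 2: .XX/OOX/.XO is terminal -1 (O); from .XX/OOX/..O depth 8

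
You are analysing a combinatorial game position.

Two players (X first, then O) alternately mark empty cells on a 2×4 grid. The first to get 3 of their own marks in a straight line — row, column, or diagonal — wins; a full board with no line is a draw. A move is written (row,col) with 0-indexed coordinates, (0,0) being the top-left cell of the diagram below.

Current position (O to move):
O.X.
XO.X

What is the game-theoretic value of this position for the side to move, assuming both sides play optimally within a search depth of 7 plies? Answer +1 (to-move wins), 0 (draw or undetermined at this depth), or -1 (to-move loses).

value(O.X./XO.X, O) = 0

p1 O@[O.X./XO.X]: (0,1)[OOX./XO.X]+0* (0,3)[O.XO/XO.X]+0 (1,2)[O.X./XOOX]+0
p2 X@[OOX./XO.X]: (0,3)[OOXX/XO.X]+0* (1,2)[OOX./XOXX]+0
p3 O@[OOXX/XO.X]: (1,2)[OOXX/XOOX]+0*
p4 X@[OOXX/XOOX] terminal +0; root [O.X./XO.X] d7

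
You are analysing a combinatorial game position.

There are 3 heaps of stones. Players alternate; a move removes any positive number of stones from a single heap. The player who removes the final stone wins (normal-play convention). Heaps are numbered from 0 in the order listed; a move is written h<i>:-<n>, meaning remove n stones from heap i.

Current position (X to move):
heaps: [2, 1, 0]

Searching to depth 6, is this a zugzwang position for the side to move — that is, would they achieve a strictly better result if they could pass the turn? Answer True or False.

p1 X@[(2,1,0)]: h0:-1[(1,1,0)]+1* h0:-2[(0,1,0)]-1 h1:-1[(2,0,0)]-1
p2 O@[(1,1,0)]: h0:-1[(0,1,0)]-1* h1:-1[(1,0,0)]-1
p3 X@[(0,1,0)]: h1:-1[(0,0,0)]+1*
p4 O@[(0,0,0)] terminal -1; root [(2,1,0)] d6
suppose X passes — search the same position with O to move:
pass> p1 O@[(2,1,0)]: h0:-1[(1,1,0)]+1* h0:-2[(0,1,0)]-1 h1:-1[(2,0,0)]-1
pass> p2 X@[(1,1,0)]: h0:-1[(0,1,0)]-1* h1:-1[(1,0,0)]-1
pass> p3 O@[(0,1,0)]: h1:-1[(0,0,0)]+1*
pass> p4 X@[(0,0,0)] terminal -1; root [(2,1,0)] d6
for X: play +1, pass -1

zugzwang((2,1,0), X) = False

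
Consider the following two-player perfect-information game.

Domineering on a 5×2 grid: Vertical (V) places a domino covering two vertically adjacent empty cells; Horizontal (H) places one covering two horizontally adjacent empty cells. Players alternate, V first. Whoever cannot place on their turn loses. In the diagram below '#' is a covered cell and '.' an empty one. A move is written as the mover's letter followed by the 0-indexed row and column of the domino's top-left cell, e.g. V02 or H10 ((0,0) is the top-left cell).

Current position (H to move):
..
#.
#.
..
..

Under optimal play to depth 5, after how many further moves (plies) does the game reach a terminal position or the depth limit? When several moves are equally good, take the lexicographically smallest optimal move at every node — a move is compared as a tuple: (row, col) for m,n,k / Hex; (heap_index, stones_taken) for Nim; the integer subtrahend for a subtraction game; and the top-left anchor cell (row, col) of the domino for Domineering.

ply 1, H at ../#./#./../.. | H00=-1→##/#./#./../..; H30=+1→../#./#./##/..*; H40=+1→../#./#./../##
ply 2, V at ../#./#./##/.. | V01=-1→.#/##/#./##/..*; V11=-1→../##/##/##/..
ply 3, H at .#/##/#./##/.. | H40=+1→.#/##/#./##/##*
ply 4: .#/##/#./##/## is terminal -1 (V); from ../#./#./../.. depth 5

PV length from [../#./#./../..]: 3 plies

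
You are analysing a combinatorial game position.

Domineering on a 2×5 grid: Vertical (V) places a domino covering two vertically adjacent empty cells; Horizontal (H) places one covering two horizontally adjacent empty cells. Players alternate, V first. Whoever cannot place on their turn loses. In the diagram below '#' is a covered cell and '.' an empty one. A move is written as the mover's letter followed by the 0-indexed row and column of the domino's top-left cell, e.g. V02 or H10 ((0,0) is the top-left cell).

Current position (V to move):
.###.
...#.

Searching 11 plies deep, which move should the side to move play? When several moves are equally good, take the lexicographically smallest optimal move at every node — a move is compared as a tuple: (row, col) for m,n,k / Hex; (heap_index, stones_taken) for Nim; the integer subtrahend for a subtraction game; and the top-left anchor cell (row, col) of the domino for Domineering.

V's best at [.###./...#.]: V00

ply 1, V at .###./...#. | V00=+1→####./#..#.*; V04=-1→.####/...##
ply 2, H at ####./#..#. | H11=-1→####./####.*
ply 3, V at ####./####. | V04=+1→#####/#####*
ply 4: #####/##### is terminal -1 (H); from .###./...#. depth 11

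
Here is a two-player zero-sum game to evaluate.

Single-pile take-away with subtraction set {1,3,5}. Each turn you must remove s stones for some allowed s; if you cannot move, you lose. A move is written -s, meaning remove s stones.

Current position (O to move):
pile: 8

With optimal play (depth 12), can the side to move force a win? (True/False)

O winning at [8]: False

ply 1, O at 8 | -1=-1→7*; -3=-1→5; -5=-1→3
ply 2, X at 7 | -1=+1→6*; -3=+1→4; -5=+1→2
ply 3, O at 6 | -1=-1→5*; -3=-1→3; -5=-1→1
ply 4, X at 5 | -1=+1→4*; -3=+1→2; -5=+1→0
ply 5, O at 4 | -1=-1→3*; -3=-1→1
ply 6, X at 3 | -1=+1→2*; -3=+1→0
ply 7, O at 2 | -1=-1→1*
ply 8, X at 1 | -1=+1→0*
ply 9: 0 is terminal -1 (O); from 8 depth 12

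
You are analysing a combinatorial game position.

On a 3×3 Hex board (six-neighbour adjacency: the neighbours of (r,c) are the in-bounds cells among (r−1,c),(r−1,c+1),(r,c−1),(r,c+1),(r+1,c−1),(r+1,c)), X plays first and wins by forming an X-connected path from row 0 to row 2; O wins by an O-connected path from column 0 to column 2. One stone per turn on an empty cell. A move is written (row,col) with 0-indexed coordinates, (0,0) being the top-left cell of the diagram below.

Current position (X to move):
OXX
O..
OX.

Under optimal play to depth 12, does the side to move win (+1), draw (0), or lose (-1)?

ply 1, X at OXX/O../OX. | (1,1)=+1→OXX/OX./OX.*; (1,2)=+1→OXX/O.X/OX.; (2,2)=+1→OXX/O../OXX
ply 2: OXX/OX./OX. is terminal -1 (O); from OXX/O../OX. depth 12

value(OXX/O../OX., X) = +1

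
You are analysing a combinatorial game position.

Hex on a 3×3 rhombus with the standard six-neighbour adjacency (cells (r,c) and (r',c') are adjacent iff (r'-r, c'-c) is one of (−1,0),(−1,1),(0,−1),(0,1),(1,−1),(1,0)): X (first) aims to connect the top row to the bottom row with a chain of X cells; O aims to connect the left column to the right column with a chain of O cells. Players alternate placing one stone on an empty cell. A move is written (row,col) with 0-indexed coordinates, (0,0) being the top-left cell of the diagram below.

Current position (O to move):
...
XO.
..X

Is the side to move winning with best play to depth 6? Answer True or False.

O winning at [.../XO./..X]: True

[.../XO./..X] O move#1: (0,0):+1/O../XO./..X*, (0,1):+1/.O./XO./..X, (0,2):-1/..O/XO./..X, (1,2):-1/.../XOO/..X, (2,0):+1/.../XO./O.X, (2,1):-1/.../XO./.OX
[O../XO./..X] X move#2: (0,1):-1/OX./XO./..X*, (0,2):-1/O.X/XO./..X, (1,2):-1/O../XOX/..X, (2,0):-1/O../XO./X.X, (2,1):-1/O../XO./.XX
[OX./XO./..X] O move#3: (0,2):-1/OXO/XO./..X, (1,2):-1/OX./XOO/..X, (2,0):+1/OX./XO./O.X*, (2,1):-1/OX./XO./.OX
[OX./XO./O.X] X move#4: (0,2):-1/OXX/XO./O.X*, (1,2):-1/OX./XOX/O.X, (2,1):-1/OX./XO./OXX
[OXX/XO./O.X] O move#5: (1,2):+1/OXX/XOO/O.X*, (2,1):-1/OXX/XO./OOX
[OXX/XOO/O.X] end (terminal -1, X#6); searched .../XO./..X to 6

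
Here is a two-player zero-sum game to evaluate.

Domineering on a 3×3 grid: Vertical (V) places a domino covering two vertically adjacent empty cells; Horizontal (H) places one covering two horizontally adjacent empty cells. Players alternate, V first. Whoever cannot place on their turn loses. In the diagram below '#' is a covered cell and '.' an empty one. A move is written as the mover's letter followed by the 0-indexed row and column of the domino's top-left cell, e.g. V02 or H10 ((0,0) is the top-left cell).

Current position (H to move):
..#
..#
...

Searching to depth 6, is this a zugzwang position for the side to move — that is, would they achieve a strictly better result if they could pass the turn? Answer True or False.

ply 1, H at ..#/..#/... | H00=-1→###/..#/...; H10=+1→..#/###/...*; H20=-1→..#/..#/##.; H21=-1→..#/..#/.##
ply 2: ..#/###/... is terminal -1 (V); from ..#/..#/... depth 6
suppose H passes — search the same position with V to move:
pass> ply 1, V at ..#/..#/... | V00=+1→#.#/#.#/...*; V01=+1→.##/.##/...; V10=+1→..#/#.#/#..; V11=+1→..#/.##/.#.
pass> ply 2, H at #.#/#.#/... | H20=-1→#.#/#.#/##.*; H21=-1→#.#/#.#/.##
pass> ply 3, V at #.#/#.#/##. | V01=+1→###/###/##.*
pass> ply 4: ###/###/##. is terminal -1 (H); from ..#/..#/... depth 6
for H: play +1, pass -1

zugzwang(..#/..#/..., H) = False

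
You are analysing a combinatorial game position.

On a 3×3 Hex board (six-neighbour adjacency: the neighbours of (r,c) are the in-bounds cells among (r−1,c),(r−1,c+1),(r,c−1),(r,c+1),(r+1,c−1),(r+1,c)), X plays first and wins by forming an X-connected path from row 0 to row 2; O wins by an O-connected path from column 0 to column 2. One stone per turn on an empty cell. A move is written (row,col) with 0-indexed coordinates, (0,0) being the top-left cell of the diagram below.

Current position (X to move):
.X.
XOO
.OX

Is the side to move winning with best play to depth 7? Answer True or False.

[.X./XOO/.OX] X move#1: (0,0):-1/XX./XOO/.OX, (0,2):-1/.XX/XOO/.OX, (2,0):+1/.X./XOO/XOX*
[.X./XOO/XOX] end (terminal -1, O#2); searched .X./XOO/.OX to 7

X winning at [.X./XOO/.OX]: True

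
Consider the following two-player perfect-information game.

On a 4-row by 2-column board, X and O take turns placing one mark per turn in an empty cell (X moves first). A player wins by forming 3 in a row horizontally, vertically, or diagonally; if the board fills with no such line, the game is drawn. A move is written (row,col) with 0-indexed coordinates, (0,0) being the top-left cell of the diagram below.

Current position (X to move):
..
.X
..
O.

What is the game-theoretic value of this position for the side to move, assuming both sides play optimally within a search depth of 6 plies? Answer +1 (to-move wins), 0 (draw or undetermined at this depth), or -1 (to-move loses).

value(../.X/../O., X) = +1

p1 X@[../.X/../O.]: (0,0)[X./.X/../O.]+0 (0,1)[.X/.X/../O.]+0 (1,0)[../XX/../O.]+0 (2,0)[../.X/X./O.]+0 (2,1)[../.X/.X/O.]+1* (3,1)[../.X/../OX]+0
p2 O@[../.X/.X/O.]: (0,0)[O./.X/.X/O.]-1* (0,1)[.O/.X/.X/O.]-1 (1,0)[../OX/.X/O.]-1 (2,0)[../.X/OX/O.]-1 (3,1)[../.X/.X/OO]-1
p3 X@[O./.X/.X/O.]: (0,1)[OX/.X/.X/O.]+1* (1,0)[O./XX/.X/O.]+1 (2,0)[O./.X/XX/O.]+1 (3,1)[O./.X/.X/OX]+1
p4 O@[OX/.X/.X/O.] terminal -1; root [../.X/../O.] d6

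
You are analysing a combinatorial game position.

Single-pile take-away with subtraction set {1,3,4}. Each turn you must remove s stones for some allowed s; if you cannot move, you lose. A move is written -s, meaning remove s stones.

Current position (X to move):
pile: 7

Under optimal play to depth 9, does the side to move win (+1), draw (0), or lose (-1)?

value(7, X) = -1

ply 1, X at 7 | -1=-1→6*; -3=-1→4; -4=-1→3
ply 2, O at 6 | -1=-1→5; -3=-1→3; -4=+1→2*
ply 3, X at 2 | -1=-1→1*
ply 4, O at 1 | -1=+1→0*
ply 5: 0 is terminal -1 (X); from 7 depth 9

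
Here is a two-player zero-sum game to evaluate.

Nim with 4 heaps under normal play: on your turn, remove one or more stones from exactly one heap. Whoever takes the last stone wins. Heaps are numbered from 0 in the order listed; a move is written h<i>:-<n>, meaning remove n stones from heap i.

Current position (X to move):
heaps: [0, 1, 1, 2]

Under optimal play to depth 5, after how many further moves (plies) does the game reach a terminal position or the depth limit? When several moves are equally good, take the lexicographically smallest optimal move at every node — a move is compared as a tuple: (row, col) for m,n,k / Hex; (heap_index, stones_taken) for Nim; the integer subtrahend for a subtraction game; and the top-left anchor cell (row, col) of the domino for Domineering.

ply 1, X at (0,1,1,2) | h1:-1=-1→(0,0,1,2); h2:-1=-1→(0,1,0,2); h3:-1=-1→(0,1,1,1); h3:-2=+1→(0,1,1,0)*
ply 2, O at (0,1,1,0) | h1:-1=-1→(0,0,1,0)*; h2:-1=-1→(0,1,0,0)
ply 3, X at (0,0,1,0) | h2:-1=+1→(0,0,0,0)*
ply 4: (0,0,0,0) is terminal -1 (O); from (0,1,1,2) depth 5

PV length from [(0,1,1,2)]: 3 plies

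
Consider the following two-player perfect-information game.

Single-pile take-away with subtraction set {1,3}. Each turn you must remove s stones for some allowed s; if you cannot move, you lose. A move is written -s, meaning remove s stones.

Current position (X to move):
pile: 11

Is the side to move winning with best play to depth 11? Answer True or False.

X winning at [11]: True

ply 1, X at 11 | -1=+1→10*; -3=+1→8
ply 2, O at 10 | -1=-1→9*; -3=-1→7
ply 3, X at 9 | -1=+1→8*; -3=+1→6
ply 4, O at 8 | -1=-1→7*; -3=-1→5
ply 5, X at 7 | -1=+1→6*; -3=+1→4
ply 6, O at 6 | -1=-1→5*; -3=-1→3
ply 7, X at 5 | -1=+1→4*; -3=+1→2
ply 8, O at 4 | -1=-1→3*; -3=-1→1
ply 9, X at 3 | -1=+1→2*; -3=+1→0
ply 10, O at 2 | -1=-1→1*
ply 11, X at 1 | -1=+1→0*
ply 12: 0 is terminal -1 (O); from 11 depth 11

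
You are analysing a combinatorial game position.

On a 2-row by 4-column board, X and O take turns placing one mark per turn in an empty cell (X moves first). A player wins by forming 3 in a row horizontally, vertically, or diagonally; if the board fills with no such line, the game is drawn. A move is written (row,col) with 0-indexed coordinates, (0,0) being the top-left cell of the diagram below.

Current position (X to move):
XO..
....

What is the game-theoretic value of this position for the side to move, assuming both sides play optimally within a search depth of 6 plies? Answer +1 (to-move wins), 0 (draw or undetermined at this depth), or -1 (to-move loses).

value(XO../...., X) = 0

p1 X@[XO../....]: (0,2)[XOX./....]+0* (0,3)[XO.X/....]+0 (1,0)[XO../X...]+0 (1,1)[XO../.X..]+0 (1,2)[XO../..X.]+0 (1,3)[XO../...X]+0
p2 O@[XOX./....]: (0,3)[XOXO/....]+0* (1,0)[XOX./O...]+0 (1,1)[XOX./.O..]+0 (1,2)[XOX./..O.]+0 (1,3)[XOX./...O]+0
p3 X@[XOXO/....]: (1,0)[XOXO/X...]+0* (1,1)[XOXO/.X..]+0 (1,2)[XOXO/..X.]+0 (1,3)[XOXO/...X]+0
p4 O@[XOXO/X...]: (1,1)[XOXO/XO..]+0* (1,2)[XOXO/X.O.]+0 (1,3)[XOXO/X..O]+0
p5 X@[XOXO/XO..]: (1,2)[XOXO/XOX.]+0* (1,3)[XOXO/XO.X]+0
p6 O@[XOXO/XOX.]: (1,3)[XOXO/XOXO]+0*
p7 X@[XOXO/XOXO] terminal +0; root [XO../....] d6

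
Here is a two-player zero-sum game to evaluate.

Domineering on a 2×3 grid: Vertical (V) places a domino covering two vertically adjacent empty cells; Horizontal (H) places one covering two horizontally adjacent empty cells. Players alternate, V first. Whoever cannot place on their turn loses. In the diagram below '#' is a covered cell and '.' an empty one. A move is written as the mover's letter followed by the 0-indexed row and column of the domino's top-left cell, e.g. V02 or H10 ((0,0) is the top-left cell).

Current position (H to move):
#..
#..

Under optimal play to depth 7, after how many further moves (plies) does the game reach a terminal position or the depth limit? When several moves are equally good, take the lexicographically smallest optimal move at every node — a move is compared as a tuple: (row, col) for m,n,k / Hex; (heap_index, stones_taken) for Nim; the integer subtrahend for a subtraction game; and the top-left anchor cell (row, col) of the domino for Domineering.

[#../#..] H move#1: H01:+1/###/#..*, H11:+1/#../###
[###/#..] end (terminal -1, V#2); searched #../#.. to 7

PV length from [#../#..]: 1 ply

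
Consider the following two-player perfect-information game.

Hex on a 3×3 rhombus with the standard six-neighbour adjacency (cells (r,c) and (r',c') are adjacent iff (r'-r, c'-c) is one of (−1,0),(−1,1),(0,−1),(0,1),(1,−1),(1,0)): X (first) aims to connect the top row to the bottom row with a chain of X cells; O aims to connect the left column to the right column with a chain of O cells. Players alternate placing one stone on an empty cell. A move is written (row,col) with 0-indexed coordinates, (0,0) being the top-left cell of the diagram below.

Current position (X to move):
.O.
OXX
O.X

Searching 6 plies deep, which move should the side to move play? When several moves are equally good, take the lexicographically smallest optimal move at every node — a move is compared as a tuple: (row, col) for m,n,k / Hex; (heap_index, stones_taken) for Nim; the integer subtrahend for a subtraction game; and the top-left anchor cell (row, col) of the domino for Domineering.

X's best at [.O./OXX/O.X]: (0,2)

ply 1, X at .O./OXX/O.X | (0,0)=-1→XO./OXX/O.X; (0,2)=+1→.OX/OXX/O.X*; (2,1)=-1→.O./OXX/OXX
ply 2: .OX/OXX/O.X is terminal -1 (O); from .O./OXX/O.X depth 6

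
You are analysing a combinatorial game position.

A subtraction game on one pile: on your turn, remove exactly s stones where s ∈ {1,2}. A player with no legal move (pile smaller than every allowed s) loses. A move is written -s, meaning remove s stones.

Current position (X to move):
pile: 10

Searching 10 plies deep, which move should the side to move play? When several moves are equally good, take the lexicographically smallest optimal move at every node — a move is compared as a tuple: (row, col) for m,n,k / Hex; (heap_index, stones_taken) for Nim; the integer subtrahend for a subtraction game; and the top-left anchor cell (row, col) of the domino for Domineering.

ply 1, X at 10 | -1=+1→9*; -2=-1→8
ply 2, O at 9 | -1=-1→8*; -2=-1→7
ply 3, X at 8 | -1=-1→7; -2=+1→6*
ply 4, O at 6 | -1=-1→5*; -2=-1→4
ply 5, X at 5 | -1=-1→4; -2=+1→3*
ply 6, O at 3 | -1=-1→2*; -2=-1→1
ply 7, X at 2 | -1=-1→1; -2=+1→0*
ply 8: 0 is terminal -1 (O); from 10 depth 10

X's best at [10]: -1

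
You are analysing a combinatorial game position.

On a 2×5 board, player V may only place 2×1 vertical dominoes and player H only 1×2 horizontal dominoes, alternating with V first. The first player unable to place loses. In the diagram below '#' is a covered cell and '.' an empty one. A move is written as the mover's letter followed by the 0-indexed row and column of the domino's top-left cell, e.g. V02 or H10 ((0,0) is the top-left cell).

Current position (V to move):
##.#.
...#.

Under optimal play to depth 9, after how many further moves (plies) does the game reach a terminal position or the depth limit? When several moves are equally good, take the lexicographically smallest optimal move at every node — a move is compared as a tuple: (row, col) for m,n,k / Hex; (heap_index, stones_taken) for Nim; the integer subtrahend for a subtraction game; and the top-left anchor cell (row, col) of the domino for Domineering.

PV length from [##.#./...#.]: 3 plies

[##.#./...#.] V move#1: V02:+1/####./..##.*, V04:-1/##.##/...##
[####./..##.] H move#2: H10:-1/####./####.*
[####./####.] V move#3: V04:+1/#####/#####*
[#####/#####] end (terminal -1, H#4); searched ##.#./...#. to 9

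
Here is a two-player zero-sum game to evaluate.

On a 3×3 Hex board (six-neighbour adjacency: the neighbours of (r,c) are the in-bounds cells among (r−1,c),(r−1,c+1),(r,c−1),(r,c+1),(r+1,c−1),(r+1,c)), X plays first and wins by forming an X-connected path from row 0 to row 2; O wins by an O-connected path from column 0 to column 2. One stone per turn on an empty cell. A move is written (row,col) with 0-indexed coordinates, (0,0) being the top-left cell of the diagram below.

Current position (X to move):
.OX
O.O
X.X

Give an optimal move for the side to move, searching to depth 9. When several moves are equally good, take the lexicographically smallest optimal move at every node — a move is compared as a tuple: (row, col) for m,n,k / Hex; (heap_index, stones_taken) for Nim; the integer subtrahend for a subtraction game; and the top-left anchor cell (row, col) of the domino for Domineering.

X's best at [.OX/O.O/X.X]: (1,1)

ply 1, X at .OX/O.O/X.X | (0,0)=-1→XOX/O.O/X.X; (1,1)=+1→.OX/OXO/X.X*; (2,1)=-1→.OX/O.O/XXX
ply 2: .OX/OXO/X.X is terminal -1 (O); from .OX/O.O/X.X depth 9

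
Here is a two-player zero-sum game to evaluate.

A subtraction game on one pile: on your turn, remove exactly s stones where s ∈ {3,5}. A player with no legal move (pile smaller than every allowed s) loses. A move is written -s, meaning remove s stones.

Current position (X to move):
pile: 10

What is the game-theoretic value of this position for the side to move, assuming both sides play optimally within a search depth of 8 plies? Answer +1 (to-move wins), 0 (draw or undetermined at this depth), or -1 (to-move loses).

p1 X@[10]: -3[7]-1* -5[5]-1
p2 O@[7]: -3[4]-1 -5[2]+1*
p3 X@[2] terminal -1; root [10] d8

value(10, X) = -1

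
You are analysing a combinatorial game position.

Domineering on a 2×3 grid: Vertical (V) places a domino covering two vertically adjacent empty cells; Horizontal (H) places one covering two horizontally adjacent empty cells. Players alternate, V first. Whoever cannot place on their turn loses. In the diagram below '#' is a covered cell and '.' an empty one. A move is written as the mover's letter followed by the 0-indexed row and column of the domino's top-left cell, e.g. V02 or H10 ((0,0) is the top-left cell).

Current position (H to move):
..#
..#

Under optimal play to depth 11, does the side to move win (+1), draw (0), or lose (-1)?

ply 1, H at ..#/..# | H00=+1→###/..#*; H10=+1→..#/###
ply 2: ###/..# is terminal -1 (V); from ..#/..# depth 11

value(..#/..#, H) = +1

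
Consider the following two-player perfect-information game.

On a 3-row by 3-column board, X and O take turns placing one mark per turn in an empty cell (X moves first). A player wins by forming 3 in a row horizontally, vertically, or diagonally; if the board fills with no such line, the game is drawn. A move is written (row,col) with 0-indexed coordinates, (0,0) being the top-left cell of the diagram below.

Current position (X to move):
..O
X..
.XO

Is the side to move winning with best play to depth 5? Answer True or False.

X winning at [..O/X../.XO]: False

p1 X@[..O/X../.XO]: (0,0)[X.O/X../.XO]-1* (0,1)[.XO/X../.XO]-1 (1,1)[..O/XX./.XO]-1 (1,2)[..O/X.X/.XO]-1 (2,0)[..O/X../XXO]-1
p2 O@[X.O/X../.XO]: (0,1)[XOO/X../.XO]-1 (1,1)[X.O/XO./.XO]-1 (1,2)[X.O/X.O/.XO]+1* (2,0)[X.O/X../OXO]+1
p3 X@[X.O/X.O/.XO] terminal -1; root [..O/X../.XO] d5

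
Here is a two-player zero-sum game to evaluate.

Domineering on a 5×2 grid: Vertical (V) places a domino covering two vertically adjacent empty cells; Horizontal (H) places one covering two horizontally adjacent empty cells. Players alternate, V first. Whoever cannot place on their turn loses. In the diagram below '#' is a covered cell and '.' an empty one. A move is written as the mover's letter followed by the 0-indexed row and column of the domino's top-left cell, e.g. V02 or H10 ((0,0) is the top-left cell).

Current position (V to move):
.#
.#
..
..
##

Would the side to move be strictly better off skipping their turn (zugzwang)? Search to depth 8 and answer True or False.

p1 V@[.#/.#/../../##]: V00[##/##/../../##]-1 V10[.#/##/#./../##]-1 V20[.#/.#/#./#./##]+1* V21[.#/.#/.#/.#/##]+1
p2 H@[.#/.#/#./#./##] terminal -1; root [.#/.#/../../##] d8
if V skipped the turn, H would face:
~ p1 H@[.#/.#/../../##]: H20[.#/.#/##/../##]+1* H30[.#/.#/../##/##]-1
~ p2 V@[.#/.#/##/../##]: V00[##/##/##/../##]-1*
~ p3 H@[##/##/##/../##]: H30[##/##/##/##/##]+1*
~ p4 V@[##/##/##/##/##] terminal -1; root [.#/.#/../../##] d8
compare (V): move=+1 vs pass=-1

zugzwang(.#/.#/../../##, V) = False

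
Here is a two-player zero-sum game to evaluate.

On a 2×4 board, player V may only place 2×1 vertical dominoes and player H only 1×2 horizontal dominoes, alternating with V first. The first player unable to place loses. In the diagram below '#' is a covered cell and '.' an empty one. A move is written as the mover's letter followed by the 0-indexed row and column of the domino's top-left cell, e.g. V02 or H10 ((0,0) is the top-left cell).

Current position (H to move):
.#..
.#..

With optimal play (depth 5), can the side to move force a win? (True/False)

ply 1, H at .#../.#.. | H02=+1→.###/.#..*; H12=+1→.#../.###
ply 2, V at .###/.#.. | V00=-1→####/##..*
ply 3, H at ####/##.. | H12=+1→####/####*
ply 4: ####/#### is terminal -1 (V); from .#../.#.. depth 5

H winning at [.#../.#..]: True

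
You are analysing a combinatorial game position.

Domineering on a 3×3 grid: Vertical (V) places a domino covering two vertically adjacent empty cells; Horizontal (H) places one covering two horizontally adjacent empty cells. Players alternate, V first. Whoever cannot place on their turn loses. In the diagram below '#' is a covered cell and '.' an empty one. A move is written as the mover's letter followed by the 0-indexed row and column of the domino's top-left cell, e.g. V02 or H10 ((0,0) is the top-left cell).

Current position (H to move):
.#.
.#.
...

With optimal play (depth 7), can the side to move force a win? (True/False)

H winning at [.#./.#./...]: False

ply 1, H at .#./.#./... | H20=-1→.#./.#./##.*; H21=-1→.#./.#./.##
ply 2, V at .#./.#./##. | V00=+1→##./##./##.*; V02=+1→.##/.##/##.; V12=+1→.#./.##/###
ply 3: ##./##./##. is terminal -1 (H); from .#./.#./... depth 7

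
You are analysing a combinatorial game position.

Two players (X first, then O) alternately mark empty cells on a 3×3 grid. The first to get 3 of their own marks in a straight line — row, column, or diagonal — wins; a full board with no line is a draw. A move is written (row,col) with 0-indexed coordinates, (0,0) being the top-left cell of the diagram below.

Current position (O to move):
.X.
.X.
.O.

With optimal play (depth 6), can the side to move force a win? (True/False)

O winning at [.X./.X./.O.]: False

[.X./.X./.O.] O move#1: (0,0):+0/OX./.X./.O.*, (0,2):+0/.XO/.X./.O., (1,0):-1/.X./OX./.O., (1,2):-1/.X./.XO/.O., (2,0):+0/.X./.X./OO., (2,2):+0/.X./.X./.OO
[OX./.X./.O.] X move#2: (0,2):-1/OXX/.X./.O., (1,0):+0/OX./XX./.O.*, (1,2):+0/OX./.XX/.O., (2,0):+0/OX./.X./XO., (2,2):+0/OX./.X./.OX
[OX./XX./.O.] O move#3: (0,2):-1/OXO/XX./.O., (1,2):+0/OX./XXO/.O.*, (2,0):-1/OX./XX./OO., (2,2):-1/OX./XX./.OO
[OX./XXO/.O.] X move#4: (0,2):+0/OXX/XXO/.O.*, (2,0):+0/OX./XXO/XO., (2,2):+0/OX./XXO/.OX
[OXX/XXO/.O.] O move#5: (2,0):+0/OXX/XXO/OO.*, (2,2):-1/OXX/XXO/.OO
[OXX/XXO/OO.] X move#6: (2,2):+0/OXX/XXO/OOX*
[OXX/XXO/OOX] end (terminal +0, O#7); searched .X./.X./.O. to 6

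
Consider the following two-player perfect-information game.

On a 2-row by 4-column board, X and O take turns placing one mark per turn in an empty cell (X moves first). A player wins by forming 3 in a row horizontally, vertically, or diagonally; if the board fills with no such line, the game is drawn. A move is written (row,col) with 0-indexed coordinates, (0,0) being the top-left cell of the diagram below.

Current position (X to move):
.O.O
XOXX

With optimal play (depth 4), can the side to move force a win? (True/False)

ply 1, X at .O.O/XOXX | (0,0)=-1→XO.O/XOXX; (0,2)=+0→.OXO/XOXX*
ply 2, O at .OXO/XOXX | (0,0)=+0→OOXO/XOXX*
ply 3: OOXO/XOXX is terminal +0 (X); from .O.O/XOXX depth 4

X winning at [.O.O/XOXX]: False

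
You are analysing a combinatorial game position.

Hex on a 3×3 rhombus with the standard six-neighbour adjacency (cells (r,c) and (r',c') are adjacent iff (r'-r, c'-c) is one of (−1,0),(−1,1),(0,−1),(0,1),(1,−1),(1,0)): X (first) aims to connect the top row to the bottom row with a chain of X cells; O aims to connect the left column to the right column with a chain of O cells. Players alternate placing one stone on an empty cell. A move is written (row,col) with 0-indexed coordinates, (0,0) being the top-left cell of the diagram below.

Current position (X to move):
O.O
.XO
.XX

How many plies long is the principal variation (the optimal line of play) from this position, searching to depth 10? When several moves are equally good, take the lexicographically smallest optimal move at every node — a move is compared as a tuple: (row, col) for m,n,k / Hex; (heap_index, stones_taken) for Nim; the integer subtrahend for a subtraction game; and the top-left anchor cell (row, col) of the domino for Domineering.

PV length from [O.O/.XO/.XX]: 1 ply

ply 1, X at O.O/.XO/.XX | (0,1)=+1→OXO/.XO/.XX*; (1,0)=-1→O.O/XXO/.XX; (2,0)=-1→O.O/.XO/XXX
ply 2: OXO/.XO/.XX is terminal -1 (O); from O.O/.XO/.XX depth 10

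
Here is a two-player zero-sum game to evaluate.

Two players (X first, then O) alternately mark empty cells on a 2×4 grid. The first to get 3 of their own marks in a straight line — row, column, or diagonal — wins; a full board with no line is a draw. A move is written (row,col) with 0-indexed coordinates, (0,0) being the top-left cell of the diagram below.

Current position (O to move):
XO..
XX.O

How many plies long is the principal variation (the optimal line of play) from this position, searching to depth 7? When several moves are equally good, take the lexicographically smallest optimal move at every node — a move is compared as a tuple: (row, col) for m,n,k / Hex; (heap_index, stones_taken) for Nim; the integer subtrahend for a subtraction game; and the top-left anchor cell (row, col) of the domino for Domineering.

[XO../XX.O] O move#1: (0,2):-1/XOO./XX.O, (0,3):-1/XO.O/XX.O, (1,2):+0/XO../XXOO*
[XO../XXOO] X move#2: (0,2):+0/XOX./XXOO*, (0,3):+0/XO.X/XXOO
[XOX./XXOO] O move#3: (0,3):+0/XOXO/XXOO*
[XOXO/XXOO] end (terminal +0, X#4); searched XO../XX.O to 7

PV length from [XO../XX.O]: 3 plies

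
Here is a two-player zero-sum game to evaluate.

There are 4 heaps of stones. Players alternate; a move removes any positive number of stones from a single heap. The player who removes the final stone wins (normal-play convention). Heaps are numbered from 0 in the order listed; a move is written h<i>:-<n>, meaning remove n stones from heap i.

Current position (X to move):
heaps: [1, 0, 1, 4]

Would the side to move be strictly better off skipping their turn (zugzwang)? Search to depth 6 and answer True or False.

p1 X@[(1,0,1,4)]: h0:-1[(0,0,1,4)]-1 h2:-1[(1,0,0,4)]-1 h3:-1[(1,0,1,3)]-1 h3:-2[(1,0,1,2)]-1 h3:-3[(1,0,1,1)]-1 h3:-4[(1,0,1,0)]+1*
p2 O@[(1,0,1,0)]: h0:-1[(0,0,1,0)]-1* h2:-1[(1,0,0,0)]-1
p3 X@[(0,0,1,0)]: h2:-1[(0,0,0,0)]+1*
p4 O@[(0,0,0,0)] terminal -1; root [(1,0,1,4)] d6
suppose X passes — search the same position with O to move:
pass> p1 O@[(1,0,1,4)]: h0:-1[(0,0,1,4)]-1 h2:-1[(1,0,0,4)]-1 h3:-1[(1,0,1,3)]-1 h3:-2[(1,0,1,2)]-1 h3:-3[(1,0,1,1)]-1 h3:-4[(1,0,1,0)]+1*
pass> p2 X@[(1,0,1,0)]: h0:-1[(0,0,1,0)]-1* h2:-1[(1,0,0,0)]-1
pass> p3 O@[(0,0,1,0)]: h2:-1[(0,0,0,0)]+1*
pass> p4 X@[(0,0,0,0)] terminal -1; root [(1,0,1,4)] d6
for X: play +1, pass -1

zugzwang((1,0,1,4), X) = False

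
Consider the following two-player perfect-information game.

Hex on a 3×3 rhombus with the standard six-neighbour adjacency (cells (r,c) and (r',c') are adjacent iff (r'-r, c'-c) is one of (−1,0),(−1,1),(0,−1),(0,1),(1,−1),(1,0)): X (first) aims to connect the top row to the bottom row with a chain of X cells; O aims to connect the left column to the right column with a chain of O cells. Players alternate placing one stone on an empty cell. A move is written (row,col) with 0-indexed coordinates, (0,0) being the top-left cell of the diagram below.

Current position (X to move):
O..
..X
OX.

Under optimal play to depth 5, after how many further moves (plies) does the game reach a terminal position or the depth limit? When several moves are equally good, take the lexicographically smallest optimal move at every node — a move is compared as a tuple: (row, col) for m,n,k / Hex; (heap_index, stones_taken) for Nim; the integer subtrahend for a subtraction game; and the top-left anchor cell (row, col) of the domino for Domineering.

PV length from [O../..X/OX.]: 3 plies

p1 X@[O../..X/OX.]: (0,1)[OX./..X/OX.]+1* (0,2)[O.X/..X/OX.]+1 (1,0)[O../X.X/OX.]-1 (1,1)[O../.XX/OX.]+1 (2,2)[O../..X/OXX]-1
p2 O@[OX./..X/OX.]: (0,2)[OXO/..X/OX.]-1* (1,0)[OX./O.X/OX.]-1 (1,1)[OX./.OX/OX.]-1 (2,2)[OX./..X/OXO]-1
p3 X@[OXO/..X/OX.]: (1,0)[OXO/X.X/OX.]-1 (1,1)[OXO/.XX/OX.]+1* (2,2)[OXO/..X/OXX]-1
p4 O@[OXO/.XX/OX.] terminal -1; root [O../..X/OX.] d5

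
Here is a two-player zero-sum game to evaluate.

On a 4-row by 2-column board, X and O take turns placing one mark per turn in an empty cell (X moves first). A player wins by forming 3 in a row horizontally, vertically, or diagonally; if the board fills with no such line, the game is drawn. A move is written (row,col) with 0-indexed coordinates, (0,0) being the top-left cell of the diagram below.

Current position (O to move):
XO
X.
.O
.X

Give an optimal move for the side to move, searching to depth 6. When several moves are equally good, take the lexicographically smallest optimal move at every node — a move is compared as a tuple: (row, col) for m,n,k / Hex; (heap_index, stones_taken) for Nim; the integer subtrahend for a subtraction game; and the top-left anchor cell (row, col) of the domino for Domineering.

p1 O@[XO/X./.O/.X]: (1,1)[XO/XO/.O/.X]+1* (2,0)[XO/X./OO/.X]+0 (3,0)[XO/X./.O/OX]-1
p2 X@[XO/XO/.O/.X] terminal -1; root [XO/X./.O/.X] d6

O's best at [XO/X./.O/.X]: (1,1)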